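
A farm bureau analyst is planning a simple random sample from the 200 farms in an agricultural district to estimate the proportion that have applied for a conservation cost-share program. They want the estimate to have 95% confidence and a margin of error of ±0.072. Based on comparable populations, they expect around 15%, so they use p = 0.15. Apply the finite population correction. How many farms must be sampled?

65

For 95% confidence, z = 1.96.
Unadjusted: n₀ = 1.96² × 0.15 × 0.85 / 0.072² ≈ 94.48, so n₀ = 95.
Finite population correction with N = 200: n = n₀ / (1 + (n₀−1)/N) = 95 / (1 + 94/200) = 95 / 1.4700 ≈ 64.63.
Rounding up, n = 65.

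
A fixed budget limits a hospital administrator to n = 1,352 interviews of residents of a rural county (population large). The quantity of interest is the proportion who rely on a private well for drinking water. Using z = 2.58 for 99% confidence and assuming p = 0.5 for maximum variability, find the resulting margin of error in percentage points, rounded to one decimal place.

3.5

SE(p̂) = √[p(1−p)/n] = √[0.2500/1352] = 0.01360.
E = z × SE = 2.58 × 0.01360 = 0.03508, or 3.5 percentage points.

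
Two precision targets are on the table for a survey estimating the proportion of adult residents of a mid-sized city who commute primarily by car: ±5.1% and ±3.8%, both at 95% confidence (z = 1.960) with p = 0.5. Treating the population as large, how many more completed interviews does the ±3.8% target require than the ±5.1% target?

At ±5.1%: n = 1.960² × 0.2500 / 0.051² ≈ 369.24 → 370.
At ±3.8%: n = 1.960² × 0.2500 / 0.038² ≈ 665.10 → 666.
Additional respondents: 666 − 370 = 296.

296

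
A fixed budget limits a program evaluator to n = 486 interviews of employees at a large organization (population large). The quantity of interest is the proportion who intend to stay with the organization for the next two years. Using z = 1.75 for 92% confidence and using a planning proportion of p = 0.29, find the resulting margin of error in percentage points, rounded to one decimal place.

3.6

SE(p̂) = √[p(1−p)/n] = √[0.2059/486] = 0.02058.
E = z × SE = 1.75 × 0.02058 = 0.03602, or 3.6 percentage points.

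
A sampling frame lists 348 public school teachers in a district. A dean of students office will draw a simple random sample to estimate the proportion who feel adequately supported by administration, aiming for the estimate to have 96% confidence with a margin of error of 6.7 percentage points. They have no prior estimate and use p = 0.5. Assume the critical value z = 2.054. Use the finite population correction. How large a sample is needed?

141

Unadjusted: n₀ = 2.054² × 0.50 × 0.50 / 0.067² ≈ 234.96, so n₀ = 235.
Finite population correction with N = 348: n = n₀ / (1 + (n₀−1)/N) = 235 / (1 + 234/348) = 235 / 1.6724 ≈ 140.52.
Rounding up, n = 141.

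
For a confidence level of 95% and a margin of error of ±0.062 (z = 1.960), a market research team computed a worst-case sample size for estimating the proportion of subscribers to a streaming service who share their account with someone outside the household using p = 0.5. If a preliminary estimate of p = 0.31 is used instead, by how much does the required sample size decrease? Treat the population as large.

36

Conservative (p = 0.5): n = 1.960² × 0.25 / 0.062² ≈ 249.84 → 250.
Using p = 0.31: p(1−p) = 0.2139, so n = 1.960² × 0.2139 / 0.062² ≈ 213.77 → 214.
Reduction: 250 − 214 = 36.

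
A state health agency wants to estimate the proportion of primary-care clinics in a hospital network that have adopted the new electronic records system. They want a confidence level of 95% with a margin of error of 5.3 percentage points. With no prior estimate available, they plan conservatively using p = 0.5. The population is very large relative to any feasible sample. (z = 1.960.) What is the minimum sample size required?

With p = 0.5, p(1−p) = 0.25.
n = z²·p(1−p)/E² = 1.960² × 0.2500 / 0.053² = 3.8416 × 0.2500 / 0.002809 ≈ 341.90.
Rounding up gives n = 342.

342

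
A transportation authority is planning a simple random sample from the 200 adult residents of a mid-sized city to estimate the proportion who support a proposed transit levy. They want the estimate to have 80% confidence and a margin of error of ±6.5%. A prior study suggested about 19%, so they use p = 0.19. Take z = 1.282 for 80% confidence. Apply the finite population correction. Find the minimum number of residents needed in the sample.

Unadjusted: n₀ = 1.282² × 0.19 × 0.81 / 0.065² ≈ 59.87, so n₀ = 60.
Finite population correction with N = 200: n = n₀ / (1 + (n₀−1)/N) = 60 / (1 + 59/200) = 60 / 1.2950 ≈ 46.33.
Rounding up, n = 47.

47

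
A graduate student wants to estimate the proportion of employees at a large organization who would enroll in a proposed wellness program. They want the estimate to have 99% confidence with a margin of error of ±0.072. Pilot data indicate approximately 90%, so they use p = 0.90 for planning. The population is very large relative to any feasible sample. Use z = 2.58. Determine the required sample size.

With p = 0.90, p(1−p) = 0.0900.
n = z²·p(1−p)/E² = 2.58² × 0.0900 / 0.072² = 6.6564 × 0.0900 / 0.005184 ≈ 115.56.
Rounding up gives n = 116.

116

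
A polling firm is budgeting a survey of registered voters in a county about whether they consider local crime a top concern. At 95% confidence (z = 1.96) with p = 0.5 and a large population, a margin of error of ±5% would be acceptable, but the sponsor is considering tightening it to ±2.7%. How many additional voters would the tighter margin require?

At ±5%: n = 1.96² × 0.2500 / 0.050² ≈ 384.16 → 385.
At ±2.7%: n = 1.96² × 0.2500 / 0.027² ≈ 1317.42 → 1318.
Additional respondents: 1318 − 385 = 933.

933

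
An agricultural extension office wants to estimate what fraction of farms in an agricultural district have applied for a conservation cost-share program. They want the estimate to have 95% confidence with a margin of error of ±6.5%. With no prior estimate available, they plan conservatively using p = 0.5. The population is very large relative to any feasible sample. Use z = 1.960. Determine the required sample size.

With p = 0.5, p(1−p) = 0.25.
n = z²·p(1−p)/E² = 1.960² × 0.2500 / 0.065² = 3.8416 × 0.2500 / 0.004225 ≈ 227.31.
Rounding up gives n = 228.

228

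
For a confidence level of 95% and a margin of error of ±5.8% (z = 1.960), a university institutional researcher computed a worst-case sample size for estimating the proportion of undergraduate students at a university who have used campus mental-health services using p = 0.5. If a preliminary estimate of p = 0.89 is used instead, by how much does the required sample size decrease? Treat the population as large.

174

Conservative (p = 0.5): n = 1.960² × 0.25 / 0.058² ≈ 285.49 → 286.
Using p = 0.89: p(1−p) = 0.0979, so n = 1.960² × 0.0979 / 0.058² ≈ 111.80 → 112.
Reduction: 286 − 112 = 174.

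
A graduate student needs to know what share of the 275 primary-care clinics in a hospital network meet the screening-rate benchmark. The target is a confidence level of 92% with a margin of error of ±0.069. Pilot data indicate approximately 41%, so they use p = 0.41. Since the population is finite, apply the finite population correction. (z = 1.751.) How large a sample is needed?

100

Unadjusted: n₀ = 1.751² × 0.41 × 0.59 / 0.069² ≈ 155.78, so n₀ = 156.
Finite population correction with N = 275: n = n₀ / (1 + (n₀−1)/N) = 156 / (1 + 155/275) = 156 / 1.5636 ≈ 99.77.
Rounding up, n = 100.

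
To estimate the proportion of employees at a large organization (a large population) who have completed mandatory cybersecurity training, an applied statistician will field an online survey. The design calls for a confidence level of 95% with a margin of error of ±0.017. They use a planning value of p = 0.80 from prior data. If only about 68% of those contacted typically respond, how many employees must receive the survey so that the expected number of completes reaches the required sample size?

For 95% confidence, z = 1.960.
Completed interviews needed: n₀ = 1.960² × 0.1600 / 0.017² ≈ 2126.84 → 2127.
At a 68% response rate, contacts needed = 2127 / 0.68 ≈ 3127.94 → 3128.

3128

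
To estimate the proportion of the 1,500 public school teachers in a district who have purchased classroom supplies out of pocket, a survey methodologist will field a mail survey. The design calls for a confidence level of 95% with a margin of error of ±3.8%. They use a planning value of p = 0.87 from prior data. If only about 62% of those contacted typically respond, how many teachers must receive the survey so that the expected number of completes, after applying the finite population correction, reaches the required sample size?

For 95% confidence, z = 1.960.
Completed interviews needed (unadjusted): n₀ = 1.960² × 0.1131 / 0.038² ≈ 300.89 → 301.
FPC for N = 1,500: n = 301 / (1 + 300/1500) = 301 / 1.2000 ≈ 250.83 → 251.
At a 62% response rate, contacts needed = 251 / 0.62 ≈ 404.84 → 405.

405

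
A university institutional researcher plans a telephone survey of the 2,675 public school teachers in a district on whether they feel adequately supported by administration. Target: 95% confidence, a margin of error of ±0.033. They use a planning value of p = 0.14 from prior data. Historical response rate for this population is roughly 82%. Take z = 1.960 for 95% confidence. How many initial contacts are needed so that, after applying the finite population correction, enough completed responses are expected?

Completed interviews needed (unadjusted): n₀ = 1.960² × 0.1204 / 0.033² ≈ 424.73 → 425.
FPC for N = 2,675: n = 425 / (1 + 424/2675) = 425 / 1.1585 ≈ 366.85 → 367.
At an 82% response rate, contacts needed = 367 / 0.82 ≈ 447.56 → 448.

448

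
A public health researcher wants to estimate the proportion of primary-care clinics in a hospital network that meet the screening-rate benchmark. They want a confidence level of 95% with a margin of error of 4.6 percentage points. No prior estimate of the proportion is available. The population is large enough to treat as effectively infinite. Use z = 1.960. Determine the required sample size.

With no prior estimate, use p = 0.5, giving p(1−p) = 0.25.
n = z²·p(1−p)/E² = 1.960² × 0.2500 / 0.046² = 3.8416 × 0.2500 / 0.002116 ≈ 453.88.
Rounding up gives n = 454.

454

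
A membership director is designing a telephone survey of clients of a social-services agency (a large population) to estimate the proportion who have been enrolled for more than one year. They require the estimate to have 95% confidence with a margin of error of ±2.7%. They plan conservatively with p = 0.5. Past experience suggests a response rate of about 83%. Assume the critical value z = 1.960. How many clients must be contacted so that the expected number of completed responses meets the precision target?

Completed interviews needed: n₀ = 1.960² × 0.2500 / 0.027² ≈ 1317.42 → 1318.
At an 83% response rate, contacts needed = 1318 / 0.83 ≈ 1587.95 → 1588.

1588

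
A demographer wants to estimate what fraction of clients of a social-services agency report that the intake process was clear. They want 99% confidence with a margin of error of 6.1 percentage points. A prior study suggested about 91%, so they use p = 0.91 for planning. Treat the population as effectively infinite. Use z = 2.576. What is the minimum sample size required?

147

With p = 0.91, p(1−p) = 0.0819.
n = z²·p(1−p)/E² = 2.576² × 0.0819 / 0.061² = 6.6358 × 0.0819 / 0.003721 ≈ 146.05.
Rounding up gives n = 147.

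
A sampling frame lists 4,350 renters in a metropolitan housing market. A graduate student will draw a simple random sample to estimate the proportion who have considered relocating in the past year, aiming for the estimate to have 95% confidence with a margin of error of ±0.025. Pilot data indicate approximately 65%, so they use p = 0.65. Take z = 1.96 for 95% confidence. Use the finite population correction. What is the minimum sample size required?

1059

Unadjusted: n₀ = 1.96² × 0.65 × 0.35 / 0.025² ≈ 1398.34, so n₀ = 1399.
Finite population correction with N = 4,350: n = n₀ / (1 + (n₀−1)/N) = 1399 / (1 + 1398/4350) = 1399 / 1.3214 ≈ 1058.74.
Rounding up, n = 1059.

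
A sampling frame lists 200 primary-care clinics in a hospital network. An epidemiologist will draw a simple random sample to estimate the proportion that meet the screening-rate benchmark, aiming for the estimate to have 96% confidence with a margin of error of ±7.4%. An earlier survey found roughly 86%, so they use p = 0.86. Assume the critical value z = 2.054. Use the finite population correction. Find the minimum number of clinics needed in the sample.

Unadjusted: n₀ = 2.054² × 0.86 × 0.14 / 0.074² ≈ 92.76, so n₀ = 93.
Finite population correction with N = 200: n = n₀ / (1 + (n₀−1)/N) = 93 / (1 + 92/200) = 93 / 1.4600 ≈ 63.70.
Rounding up, n = 64.

64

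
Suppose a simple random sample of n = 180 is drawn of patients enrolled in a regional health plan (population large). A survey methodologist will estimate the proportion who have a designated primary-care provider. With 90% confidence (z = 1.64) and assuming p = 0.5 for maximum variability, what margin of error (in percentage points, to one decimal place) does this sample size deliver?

SE(p̂) = √[p(1−p)/n] = √[0.2500/180] = 0.03727.
E = z × SE = 1.64 × 0.03727 = 0.06112, or 6.1 percentage points.

6.1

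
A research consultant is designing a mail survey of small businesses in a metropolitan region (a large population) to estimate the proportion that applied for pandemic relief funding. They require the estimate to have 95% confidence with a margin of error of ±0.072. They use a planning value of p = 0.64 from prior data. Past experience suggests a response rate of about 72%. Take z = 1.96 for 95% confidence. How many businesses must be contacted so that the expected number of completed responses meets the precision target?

Completed interviews needed: n₀ = 1.96² × 0.2304 / 0.072² ≈ 170.74 → 171.
At a 72% response rate, contacts needed = 171 / 0.72 ≈ 237.50 → 238.

238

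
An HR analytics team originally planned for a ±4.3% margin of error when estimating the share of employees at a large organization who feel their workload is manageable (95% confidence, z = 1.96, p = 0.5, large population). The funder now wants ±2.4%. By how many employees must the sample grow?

At ±4.3%: n = 1.96² × 0.2500 / 0.043² ≈ 519.42 → 520.
At ±2.4%: n = 1.96² × 0.2500 / 0.024² ≈ 1667.36 → 1668.
Additional respondents: 1668 − 520 = 1148.

1148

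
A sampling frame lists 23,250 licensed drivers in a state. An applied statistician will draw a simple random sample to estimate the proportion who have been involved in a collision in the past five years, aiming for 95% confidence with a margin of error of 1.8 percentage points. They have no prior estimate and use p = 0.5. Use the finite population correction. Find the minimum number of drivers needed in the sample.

2630

For 95% confidence, z = 1.96.
Unadjusted: n₀ = 1.96² × 0.50 × 0.50 / 0.018² ≈ 2964.20, so n₀ = 2965.
Finite population correction with N = 23,250: n = n₀ / (1 + (n₀−1)/N) = 2965 / (1 + 2964/23250) = 2965 / 1.1275 ≈ 2629.75.
Rounding up, n = 2630.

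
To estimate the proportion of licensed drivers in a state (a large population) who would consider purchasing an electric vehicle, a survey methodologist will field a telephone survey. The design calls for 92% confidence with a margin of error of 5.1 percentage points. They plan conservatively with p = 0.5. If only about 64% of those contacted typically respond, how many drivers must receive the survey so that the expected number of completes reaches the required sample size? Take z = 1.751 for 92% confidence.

Completed interviews needed: n₀ = 1.751² × 0.2500 / 0.051² ≈ 294.69 → 295.
At a 64% response rate, contacts needed = 295 / 0.64 ≈ 460.94 → 461.

461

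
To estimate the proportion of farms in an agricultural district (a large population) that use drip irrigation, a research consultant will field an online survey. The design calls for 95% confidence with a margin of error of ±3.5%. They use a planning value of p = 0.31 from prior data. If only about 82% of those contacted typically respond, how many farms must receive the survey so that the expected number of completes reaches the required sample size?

819

For 95% confidence, z = 1.96.
Completed interviews needed: n₀ = 1.96² × 0.2139 / 0.035² ≈ 670.79 → 671.
At an 82% response rate, contacts needed = 671 / 0.82 ≈ 818.29 → 819.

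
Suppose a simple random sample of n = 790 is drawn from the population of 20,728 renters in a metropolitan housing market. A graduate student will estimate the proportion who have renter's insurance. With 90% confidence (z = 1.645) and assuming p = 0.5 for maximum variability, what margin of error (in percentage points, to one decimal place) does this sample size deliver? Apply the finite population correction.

2.9

Finite-population factor: (N−n)/(N−1) = (20728−790)/(20728−1) = 0.9619.
SE(p̂) = √[p(1−p)/n · (N−n)/(N−1)] = √[0.2500/790 × 0.9619] = 0.01745.
E = z × SE = 1.645 × 0.01745 = 0.02870 ≈ 2.9 percentage points.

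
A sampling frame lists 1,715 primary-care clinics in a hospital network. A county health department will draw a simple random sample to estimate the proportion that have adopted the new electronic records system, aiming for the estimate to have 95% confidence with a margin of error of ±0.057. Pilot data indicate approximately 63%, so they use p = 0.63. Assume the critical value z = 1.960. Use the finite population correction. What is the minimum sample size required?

238

Unadjusted: n₀ = 1.960² × 0.63 × 0.37 / 0.057² ≈ 275.62, so n₀ = 276.
Finite population correction with N = 1,715: n = n₀ / (1 + (n₀−1)/N) = 276 / (1 + 275/1715) = 276 / 1.1603 ≈ 237.86.
Rounding up, n = 238.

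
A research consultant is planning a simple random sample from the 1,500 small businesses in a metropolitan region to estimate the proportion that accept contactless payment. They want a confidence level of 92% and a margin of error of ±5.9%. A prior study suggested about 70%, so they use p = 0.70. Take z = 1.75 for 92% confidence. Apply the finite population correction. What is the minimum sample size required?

165

Unadjusted: n₀ = 1.75² × 0.70 × 0.30 / 0.059² ≈ 184.75, so n₀ = 185.
Finite population correction with N = 1,500: n = n₀ / (1 + (n₀−1)/N) = 185 / (1 + 184/1500) = 185 / 1.1227 ≈ 164.79.
Rounding up, n = 165.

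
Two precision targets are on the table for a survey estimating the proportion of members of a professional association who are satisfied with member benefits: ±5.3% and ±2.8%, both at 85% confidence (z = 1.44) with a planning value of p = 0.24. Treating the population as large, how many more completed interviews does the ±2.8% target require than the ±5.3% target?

348

At ±5.3%: n = 1.44² × 0.1824 / 0.053² ≈ 134.65 → 135.
At ±2.8%: n = 1.44² × 0.1824 / 0.028² ≈ 482.43 → 483.
Additional respondents: 483 − 135 = 348.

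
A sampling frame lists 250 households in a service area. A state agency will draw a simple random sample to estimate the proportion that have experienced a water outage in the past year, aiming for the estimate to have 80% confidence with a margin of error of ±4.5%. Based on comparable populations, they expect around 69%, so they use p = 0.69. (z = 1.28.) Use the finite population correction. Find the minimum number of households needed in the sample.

Unadjusted: n₀ = 1.28² × 0.69 × 0.31 / 0.045² ≈ 173.06, so n₀ = 174.
Finite population correction with N = 250: n = n₀ / (1 + (n₀−1)/N) = 174 / (1 + 173/250) = 174 / 1.6920 ≈ 102.84.
Rounding up, n = 103.

103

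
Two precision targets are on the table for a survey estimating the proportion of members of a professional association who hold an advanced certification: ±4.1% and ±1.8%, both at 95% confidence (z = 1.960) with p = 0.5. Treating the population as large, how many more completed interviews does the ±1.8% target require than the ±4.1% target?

2393

At ±4.1%: n = 1.960² × 0.2500 / 0.041² ≈ 571.33 → 572.
At ±1.8%: n = 1.960² × 0.2500 / 0.018² ≈ 2964.20 → 2965.
Additional respondents: 2965 − 572 = 2393.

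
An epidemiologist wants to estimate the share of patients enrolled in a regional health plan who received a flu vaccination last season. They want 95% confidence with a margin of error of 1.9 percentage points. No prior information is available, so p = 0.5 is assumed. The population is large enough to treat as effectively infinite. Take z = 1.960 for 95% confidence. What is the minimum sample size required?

With p = 0.5, p(1−p) = 0.25.
n = z²·p(1−p)/E² = 1.960² × 0.2500 / 0.019² = 3.8416 × 0.2500 / 0.000361 ≈ 2660.39.
Rounding up gives n = 2661.

2661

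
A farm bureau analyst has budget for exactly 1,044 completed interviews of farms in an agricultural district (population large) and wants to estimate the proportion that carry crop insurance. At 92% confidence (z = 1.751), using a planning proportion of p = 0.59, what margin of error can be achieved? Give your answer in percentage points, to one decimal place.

SE(p̂) = √[p(1−p)/n] = √[0.2419/1044] = 0.01522.
E = z × SE = 1.751 × 0.01522 = 0.02665, or 2.7 percentage points.

2.7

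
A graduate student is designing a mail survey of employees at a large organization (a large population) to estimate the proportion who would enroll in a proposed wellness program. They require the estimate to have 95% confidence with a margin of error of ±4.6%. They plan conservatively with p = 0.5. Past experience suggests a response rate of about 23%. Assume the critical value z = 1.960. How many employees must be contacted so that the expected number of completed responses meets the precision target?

Completed interviews needed: n₀ = 1.960² × 0.2500 / 0.046² ≈ 453.88 → 454.
At a 23% response rate, contacts needed = 454 / 0.23 ≈ 1973.91 → 1974.

1974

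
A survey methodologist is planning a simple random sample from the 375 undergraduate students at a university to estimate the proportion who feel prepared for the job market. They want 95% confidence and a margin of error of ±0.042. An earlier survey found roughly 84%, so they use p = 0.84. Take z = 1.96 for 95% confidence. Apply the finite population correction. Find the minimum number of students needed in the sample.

165

Unadjusted: n₀ = 1.96² × 0.84 × 0.16 / 0.042² ≈ 292.69, so n₀ = 293.
Finite population correction with N = 375: n = n₀ / (1 + (n₀−1)/N) = 293 / (1 + 292/375) = 293 / 1.7787 ≈ 164.73.
Rounding up, n = 165.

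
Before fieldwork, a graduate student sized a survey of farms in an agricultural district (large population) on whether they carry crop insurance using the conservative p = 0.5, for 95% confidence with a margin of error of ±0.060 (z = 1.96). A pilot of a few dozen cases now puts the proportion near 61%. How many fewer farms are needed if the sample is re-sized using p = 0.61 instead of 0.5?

13

Conservative (p = 0.5): n = 1.96² × 0.25 / 0.060² ≈ 266.78 → 267.
Using p = 0.61: p(1−p) = 0.2379, so n = 1.96² × 0.2379 / 0.060² ≈ 253.87 → 254.
Reduction: 267 − 254 = 13.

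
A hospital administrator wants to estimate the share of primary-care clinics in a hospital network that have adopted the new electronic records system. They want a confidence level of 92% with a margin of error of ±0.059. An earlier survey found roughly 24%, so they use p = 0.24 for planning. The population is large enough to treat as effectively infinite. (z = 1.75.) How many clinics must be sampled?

161

With p = 0.24, p(1−p) = 0.1824.
n = z²·p(1−p)/E² = 1.75² × 0.1824 / 0.059² = 3.0625 × 0.1824 / 0.003481 ≈ 160.47.
Rounding up gives n = 161.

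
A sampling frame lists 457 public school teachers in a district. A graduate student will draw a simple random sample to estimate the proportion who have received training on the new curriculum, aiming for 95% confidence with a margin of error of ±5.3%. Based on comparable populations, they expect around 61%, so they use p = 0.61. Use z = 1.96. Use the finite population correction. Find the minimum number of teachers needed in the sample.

191

Unadjusted: n₀ = 1.96² × 0.61 × 0.39 / 0.053² ≈ 325.35, so n₀ = 326.
Finite population correction with N = 457: n = n₀ / (1 + (n₀−1)/N) = 326 / (1 + 325/457) = 326 / 1.7112 ≈ 190.51.
Rounding up, n = 191.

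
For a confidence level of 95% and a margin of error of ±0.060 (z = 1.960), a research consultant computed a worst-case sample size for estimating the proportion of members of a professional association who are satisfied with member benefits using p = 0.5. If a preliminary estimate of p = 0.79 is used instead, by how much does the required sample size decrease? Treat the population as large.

89

Conservative (p = 0.5): n = 1.960² × 0.25 / 0.060² ≈ 266.78 → 267.
Using p = 0.79: p(1−p) = 0.1659, so n = 1.960² × 0.1659 / 0.060² ≈ 177.03 → 178.
Reduction: 267 − 178 = 89.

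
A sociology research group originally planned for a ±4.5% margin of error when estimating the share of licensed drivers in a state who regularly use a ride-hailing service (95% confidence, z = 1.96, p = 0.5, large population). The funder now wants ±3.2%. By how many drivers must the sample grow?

463

At ±4.5%: n = 1.96² × 0.2500 / 0.045² ≈ 474.27 → 475.
At ±3.2%: n = 1.96² × 0.2500 / 0.032² ≈ 937.89 → 938.
Additional respondents: 938 − 475 = 463.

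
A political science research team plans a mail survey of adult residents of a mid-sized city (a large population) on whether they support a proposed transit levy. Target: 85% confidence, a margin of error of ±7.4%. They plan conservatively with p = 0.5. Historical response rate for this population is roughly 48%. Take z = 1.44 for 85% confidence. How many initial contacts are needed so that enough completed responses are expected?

Completed interviews needed: n₀ = 1.44² × 0.2500 / 0.074² ≈ 94.67 → 95.
At a 48% response rate, contacts needed = 95 / 0.48 ≈ 197.92 → 198.

198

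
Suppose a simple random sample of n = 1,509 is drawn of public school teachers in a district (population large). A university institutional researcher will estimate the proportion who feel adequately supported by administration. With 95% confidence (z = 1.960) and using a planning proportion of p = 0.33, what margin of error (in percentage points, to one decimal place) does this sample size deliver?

SE(p̂) = √[p(1−p)/n] = √[0.2211/1509] = 0.01210.
E = z × SE = 1.960 × 0.01210 = 0.02372, or 2.4 percentage points.

2.4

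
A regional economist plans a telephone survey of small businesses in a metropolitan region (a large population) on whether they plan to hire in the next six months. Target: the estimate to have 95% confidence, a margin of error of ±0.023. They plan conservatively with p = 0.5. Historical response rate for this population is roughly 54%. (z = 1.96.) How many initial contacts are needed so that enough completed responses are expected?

3363

Completed interviews needed: n₀ = 1.96² × 0.2500 / 0.023² ≈ 1815.50 → 1816.
At a 54% response rate, contacts needed = 1816 / 0.54 ≈ 3362.96 → 3363.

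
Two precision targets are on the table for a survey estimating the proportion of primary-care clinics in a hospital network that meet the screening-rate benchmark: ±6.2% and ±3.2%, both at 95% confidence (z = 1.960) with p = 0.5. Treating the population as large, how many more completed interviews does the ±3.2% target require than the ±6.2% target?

688

At ±6.2%: n = 1.960² × 0.2500 / 0.062² ≈ 249.84 → 250.
At ±3.2%: n = 1.960² × 0.2500 / 0.032² ≈ 937.89 → 938.
Additional respondents: 938 − 250 = 688.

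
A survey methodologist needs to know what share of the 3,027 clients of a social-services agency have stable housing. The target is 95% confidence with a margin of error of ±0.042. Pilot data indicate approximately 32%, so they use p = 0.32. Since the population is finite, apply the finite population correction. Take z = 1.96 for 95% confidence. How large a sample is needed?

Unadjusted: n₀ = 1.96² × 0.32 × 0.68 / 0.042² ≈ 473.88, so n₀ = 474.
Finite population correction with N = 3,027: n = n₀ / (1 + (n₀−1)/N) = 474 / (1 + 473/3027) = 474 / 1.1563 ≈ 409.94.
Rounding up, n = 410.

410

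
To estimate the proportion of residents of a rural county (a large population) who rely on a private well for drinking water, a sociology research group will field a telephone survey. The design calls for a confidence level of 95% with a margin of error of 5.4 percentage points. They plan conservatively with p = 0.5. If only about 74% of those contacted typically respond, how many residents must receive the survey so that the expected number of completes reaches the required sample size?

For 95% confidence, z = 1.96.
Completed interviews needed: n₀ = 1.96² × 0.2500 / 0.054² ≈ 329.36 → 330.
At a 74% response rate, contacts needed = 330 / 0.74 ≈ 445.95 → 446.

446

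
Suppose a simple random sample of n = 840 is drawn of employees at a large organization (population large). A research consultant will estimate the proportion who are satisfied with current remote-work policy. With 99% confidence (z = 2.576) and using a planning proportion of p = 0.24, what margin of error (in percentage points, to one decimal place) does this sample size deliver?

3.8

SE(p̂) = √[p(1−p)/n] = √[0.1824/840] = 0.01474.
E = z × SE = 2.576 × 0.01474 = 0.03796, or 3.8 percentage points.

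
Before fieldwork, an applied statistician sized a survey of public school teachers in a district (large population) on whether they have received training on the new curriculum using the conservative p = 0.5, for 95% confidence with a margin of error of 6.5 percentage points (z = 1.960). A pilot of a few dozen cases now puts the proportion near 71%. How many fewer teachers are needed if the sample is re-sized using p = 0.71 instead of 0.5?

Conservative (p = 0.5): n = 1.960² × 0.25 / 0.065² ≈ 227.31 → 228.
Using p = 0.71: p(1−p) = 0.2059, so n = 1.960² × 0.2059 / 0.065² ≈ 187.22 → 188.
Reduction: 228 − 188 = 40.

40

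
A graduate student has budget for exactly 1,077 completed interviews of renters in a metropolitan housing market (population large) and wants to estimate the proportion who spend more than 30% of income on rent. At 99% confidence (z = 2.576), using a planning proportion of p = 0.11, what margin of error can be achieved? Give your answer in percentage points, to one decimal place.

2.5

SE(p̂) = √[p(1−p)/n] = √[0.0979/1077] = 0.00953.
E = z × SE = 2.576 × 0.00953 = 0.02456, or 2.5 percentage points.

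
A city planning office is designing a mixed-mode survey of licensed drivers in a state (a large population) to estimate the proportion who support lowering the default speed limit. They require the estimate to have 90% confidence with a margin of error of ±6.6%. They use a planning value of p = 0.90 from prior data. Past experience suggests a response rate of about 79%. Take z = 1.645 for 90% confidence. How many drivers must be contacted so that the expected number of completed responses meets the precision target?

71

Completed interviews needed: n₀ = 1.645² × 0.0900 / 0.066² ≈ 55.91 → 56.
At a 79% response rate, contacts needed = 56 / 0.79 ≈ 70.89 → 71.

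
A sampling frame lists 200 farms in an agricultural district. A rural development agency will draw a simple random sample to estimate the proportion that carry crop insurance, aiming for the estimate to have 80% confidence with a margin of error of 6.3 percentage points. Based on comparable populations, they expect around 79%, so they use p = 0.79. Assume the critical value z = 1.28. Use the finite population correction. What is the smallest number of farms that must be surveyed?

52

Unadjusted: n₀ = 1.28² × 0.79 × 0.21 / 0.063² ≈ 68.48, so n₀ = 69.
Finite population correction with N = 200: n = n₀ / (1 + (n₀−1)/N) = 69 / (1 + 68/200) = 69 / 1.3400 ≈ 51.49.
Rounding up, n = 52.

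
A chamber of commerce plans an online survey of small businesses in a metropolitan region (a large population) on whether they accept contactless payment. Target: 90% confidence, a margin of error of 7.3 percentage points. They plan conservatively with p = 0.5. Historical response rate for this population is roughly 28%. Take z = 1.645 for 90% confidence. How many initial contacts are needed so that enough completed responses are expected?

Completed interviews needed: n₀ = 1.645² × 0.2500 / 0.073² ≈ 126.95 → 127.
At a 28% response rate, contacts needed = 127 / 0.28 ≈ 453.57 → 454.

454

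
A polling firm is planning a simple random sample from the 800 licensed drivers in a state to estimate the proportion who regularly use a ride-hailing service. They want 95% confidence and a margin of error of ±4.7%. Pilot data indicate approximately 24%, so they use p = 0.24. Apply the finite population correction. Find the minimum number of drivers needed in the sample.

For 95% confidence, z = 1.960.
Unadjusted: n₀ = 1.960² × 0.24 × 0.76 / 0.047² ≈ 317.21, so n₀ = 318.
Finite population correction with N = 800: n = n₀ / (1 + (n₀−1)/N) = 318 / (1 + 317/800) = 318 / 1.3962 ≈ 227.75.
Rounding up, n = 228.

228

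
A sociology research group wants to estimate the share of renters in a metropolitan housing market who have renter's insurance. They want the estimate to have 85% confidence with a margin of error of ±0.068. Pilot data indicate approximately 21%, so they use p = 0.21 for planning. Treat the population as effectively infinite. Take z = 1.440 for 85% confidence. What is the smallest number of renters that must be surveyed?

75

With p = 0.21, p(1−p) = 0.1659.
n = z²·p(1−p)/E² = 1.440² × 0.1659 / 0.068² = 2.0736 × 0.1659 / 0.004624 ≈ 74.40.
Rounding up gives n = 75.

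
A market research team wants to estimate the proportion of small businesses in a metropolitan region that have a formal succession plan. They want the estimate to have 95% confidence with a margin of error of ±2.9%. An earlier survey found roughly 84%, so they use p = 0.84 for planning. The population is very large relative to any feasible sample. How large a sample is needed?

For 95% confidence, z = 1.960.
With p = 0.84, p(1−p) = 0.1344.
n = z²·p(1−p)/E² = 1.960² × 0.1344 / 0.029² = 3.8416 × 0.1344 / 0.000841 ≈ 613.93.
Rounding up gives n = 614.

614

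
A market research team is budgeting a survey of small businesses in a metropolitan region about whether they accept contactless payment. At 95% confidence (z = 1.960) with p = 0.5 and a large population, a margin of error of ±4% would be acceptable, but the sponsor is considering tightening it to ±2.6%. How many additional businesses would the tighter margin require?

820

At ±4%: n = 1.960² × 0.2500 / 0.040² ≈ 600.25 → 601.
At ±2.6%: n = 1.960² × 0.2500 / 0.026² ≈ 1420.71 → 1421.
Additional respondents: 1421 − 601 = 820.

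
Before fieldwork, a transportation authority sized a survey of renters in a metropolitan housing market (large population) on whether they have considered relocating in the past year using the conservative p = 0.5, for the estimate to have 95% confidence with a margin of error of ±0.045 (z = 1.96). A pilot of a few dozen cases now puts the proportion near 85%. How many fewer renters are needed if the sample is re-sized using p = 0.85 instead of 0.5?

233

Conservative (p = 0.5): n = 1.96² × 0.25 / 0.045² ≈ 474.27 → 475.
Using p = 0.85: p(1−p) = 0.1275, so n = 1.96² × 0.1275 / 0.045² ≈ 241.88 → 242.
Reduction: 475 − 242 = 233.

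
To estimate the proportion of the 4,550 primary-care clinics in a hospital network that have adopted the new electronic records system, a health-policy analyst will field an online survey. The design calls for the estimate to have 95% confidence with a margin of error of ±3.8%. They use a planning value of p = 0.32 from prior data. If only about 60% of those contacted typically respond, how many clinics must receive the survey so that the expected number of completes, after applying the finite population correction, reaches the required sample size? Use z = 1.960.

Completed interviews needed (unadjusted): n₀ = 1.960² × 0.2176 / 0.038² ≈ 578.90 → 579.
FPC for N = 4,550: n = 579 / (1 + 578/4550) = 579 / 1.1270 ≈ 513.74 → 514.
At a 60% response rate, contacts needed = 514 / 0.60 ≈ 856.67 → 857.

857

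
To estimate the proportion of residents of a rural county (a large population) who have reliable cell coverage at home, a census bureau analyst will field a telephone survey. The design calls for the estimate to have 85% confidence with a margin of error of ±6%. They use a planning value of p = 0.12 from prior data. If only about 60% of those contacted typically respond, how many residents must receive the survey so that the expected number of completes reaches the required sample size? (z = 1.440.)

Completed interviews needed: n₀ = 1.440² × 0.1056 / 0.060² ≈ 60.83 → 61.
At a 60% response rate, contacts needed = 61 / 0.60 ≈ 101.67 → 102.

102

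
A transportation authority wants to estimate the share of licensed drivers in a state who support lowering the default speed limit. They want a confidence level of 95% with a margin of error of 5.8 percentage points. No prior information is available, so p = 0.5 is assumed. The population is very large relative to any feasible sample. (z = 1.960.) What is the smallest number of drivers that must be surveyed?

With p = 0.5, p(1−p) = 0.25.
n = z²·p(1−p)/E² = 1.960² × 0.2500 / 0.058² = 3.8416 × 0.2500 / 0.003364 ≈ 285.49.
Rounding up gives n = 286.

286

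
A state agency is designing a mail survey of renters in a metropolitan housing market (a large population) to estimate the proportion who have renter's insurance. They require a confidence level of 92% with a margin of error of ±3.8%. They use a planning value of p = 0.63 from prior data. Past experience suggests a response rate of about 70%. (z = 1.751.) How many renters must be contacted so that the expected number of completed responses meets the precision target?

Completed interviews needed: n₀ = 1.751² × 0.2331 / 0.038² ≈ 494.93 → 495.
At a 70% response rate, contacts needed = 495 / 0.70 ≈ 707.14 → 708.

708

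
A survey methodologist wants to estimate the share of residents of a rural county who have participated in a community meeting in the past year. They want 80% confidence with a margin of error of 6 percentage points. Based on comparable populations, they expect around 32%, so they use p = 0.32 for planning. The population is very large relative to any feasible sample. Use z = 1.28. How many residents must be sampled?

With p = 0.32, p(1−p) = 0.2176.
n = z²·p(1−p)/E² = 1.28² × 0.2176 / 0.060² = 1.6384 × 0.2176 / 0.003600 ≈ 99.03.
Rounding up gives n = 100.

100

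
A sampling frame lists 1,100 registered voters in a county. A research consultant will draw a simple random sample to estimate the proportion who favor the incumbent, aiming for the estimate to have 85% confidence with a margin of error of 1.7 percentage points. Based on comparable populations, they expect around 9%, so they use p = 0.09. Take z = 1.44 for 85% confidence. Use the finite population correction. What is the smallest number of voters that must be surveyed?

384

Unadjusted: n₀ = 1.44² × 0.09 × 0.91 / 0.017² ≈ 587.64, so n₀ = 588.
Finite population correction with N = 1,100: n = n₀ / (1 + (n₀−1)/N) = 588 / (1 + 587/1100) = 588 / 1.5336 ≈ 383.40.
Rounding up, n = 384.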